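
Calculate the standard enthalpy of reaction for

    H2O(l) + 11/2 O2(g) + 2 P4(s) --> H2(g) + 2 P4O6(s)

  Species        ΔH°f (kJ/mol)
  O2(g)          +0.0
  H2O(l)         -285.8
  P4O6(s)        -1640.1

Products: 1·(+0.0) + 2·(-1640.1) = -3280.2
Reactants: 1·(-285.8) + 11/2·(+0.0) + 2·(+0.0) = -285.8
ΔH°rxn = (-3280.2) − (-285.8) = -2994.4 kJ/mol

ΔH°rxn = -2994.4 kJ/mol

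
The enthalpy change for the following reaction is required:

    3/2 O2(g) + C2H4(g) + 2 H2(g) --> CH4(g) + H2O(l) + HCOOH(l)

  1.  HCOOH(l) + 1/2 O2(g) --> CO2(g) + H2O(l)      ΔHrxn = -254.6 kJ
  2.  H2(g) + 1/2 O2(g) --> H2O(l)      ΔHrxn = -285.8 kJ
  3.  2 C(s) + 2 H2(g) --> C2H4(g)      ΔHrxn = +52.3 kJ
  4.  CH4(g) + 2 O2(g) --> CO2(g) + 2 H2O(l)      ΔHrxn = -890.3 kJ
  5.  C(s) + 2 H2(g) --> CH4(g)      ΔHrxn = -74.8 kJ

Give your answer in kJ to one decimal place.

eq. 1 reversed: +254.6 kJ
eq. 2: not needed.
eq. 3 reversed: -52.3 kJ
eq. 4 as written: -890.3 kJ
eq. 5 × 2: (2)·(-74.8) = -149.6 kJ
By Hess's law, ΔHrxn = (+254.6) + (-52.3) + (-890.3) + (-149.6) = -837.6 kJ

ΔHrxn = -837.6 kJ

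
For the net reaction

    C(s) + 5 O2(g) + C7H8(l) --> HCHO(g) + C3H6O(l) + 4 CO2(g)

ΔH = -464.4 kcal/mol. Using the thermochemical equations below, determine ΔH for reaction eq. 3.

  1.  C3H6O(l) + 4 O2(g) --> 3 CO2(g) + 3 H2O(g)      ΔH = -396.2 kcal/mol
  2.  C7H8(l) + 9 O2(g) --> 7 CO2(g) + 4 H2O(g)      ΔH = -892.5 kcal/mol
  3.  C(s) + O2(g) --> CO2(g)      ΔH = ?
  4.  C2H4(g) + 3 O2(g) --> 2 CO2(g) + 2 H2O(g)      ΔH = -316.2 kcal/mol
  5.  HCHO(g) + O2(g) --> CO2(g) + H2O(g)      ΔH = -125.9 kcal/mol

eq. 1 reversed (reverse to put C3H6O(l) on the product side): +396.2 kcal/mol
eq. 2 as written (C7H8(l) already on the reactant side): -892.5 kcal/mol
eq. 3 as written (C(s) already on the reactant side): contributes x
eq. 4: not needed (C2H4(g) appears nowhere else).
eq. 5 reversed (reverse to put HCHO(g) on the product side): +125.9 kcal/mol
-464.4 = (+396.2) + (-892.5) + (+125.9) + x
x = (-464.4 − (-370.4)) / (1) = -94.0 kcal/mol

ΔH = -94.0 kcal/mol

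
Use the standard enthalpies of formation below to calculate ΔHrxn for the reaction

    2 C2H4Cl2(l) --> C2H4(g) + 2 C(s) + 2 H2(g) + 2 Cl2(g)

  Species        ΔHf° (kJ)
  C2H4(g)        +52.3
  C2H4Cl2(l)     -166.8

ΔHrxn = 385.9 kJ

Products: 1·(+52.3) + 2·(+0.0) + 2·(+0.0) + 2·(+0.0) = +52.3
Reactants: 2·(-166.8) = -333.6
ΔHrxn = (+52.3) − (-333.6) = 385.9 kJ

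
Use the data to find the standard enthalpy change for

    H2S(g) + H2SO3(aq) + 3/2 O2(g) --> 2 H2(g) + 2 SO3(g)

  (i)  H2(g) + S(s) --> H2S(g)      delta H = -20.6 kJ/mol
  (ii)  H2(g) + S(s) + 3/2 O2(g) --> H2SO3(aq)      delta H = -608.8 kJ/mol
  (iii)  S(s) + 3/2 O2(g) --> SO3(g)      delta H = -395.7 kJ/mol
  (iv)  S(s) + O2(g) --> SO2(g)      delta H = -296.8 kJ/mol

(i) reversed (reverse to put H2S(g) on the reactant side): +20.6 kJ/mol
(ii) reversed (H2SO3(aq) must end up as a reactant): +608.8 kJ/mol
(iii) × 2 (×2 to match 2 SO3(g) in the target): (2)·(-395.7) = -791.4 kJ/mol
(iv): not needed (SO2(g) appears nowhere else).
delta H = (+20.6) + (+608.8) + (-791.4) = -162.0 kJ/mol

delta H = -162.0 kJ/mol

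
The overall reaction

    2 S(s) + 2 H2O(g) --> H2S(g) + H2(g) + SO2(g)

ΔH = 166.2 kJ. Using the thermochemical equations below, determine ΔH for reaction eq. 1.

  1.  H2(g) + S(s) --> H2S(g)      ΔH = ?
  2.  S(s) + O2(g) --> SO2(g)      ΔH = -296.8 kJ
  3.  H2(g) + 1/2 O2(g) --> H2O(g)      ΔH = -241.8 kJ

eq. 1 as written: contributes x
eq. 2 as written: -296.8 kJ
eq. 3 reversed and × 2: (-2)·(-241.8) = +483.6 kJ
+166.2 = (-296.8) + (+483.6) + x
x = (+166.2 − (+186.8)) / (1) = -20.6 kJ

ΔH = -20.6 kJ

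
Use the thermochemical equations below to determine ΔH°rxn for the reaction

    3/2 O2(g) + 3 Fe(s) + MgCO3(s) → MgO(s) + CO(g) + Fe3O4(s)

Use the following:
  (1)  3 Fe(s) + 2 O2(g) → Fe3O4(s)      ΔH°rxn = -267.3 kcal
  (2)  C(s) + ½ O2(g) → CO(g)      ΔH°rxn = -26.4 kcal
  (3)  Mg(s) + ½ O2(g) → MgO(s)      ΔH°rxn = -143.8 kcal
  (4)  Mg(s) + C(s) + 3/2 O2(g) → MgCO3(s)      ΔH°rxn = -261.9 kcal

(1) as written: -267.3 kcal
(2) as written: -26.4 kcal
(3) as written: -143.8 kcal
(4) reversed: +261.9 kcal
ΔH°rxn = (1)·(-267.3) + (1)·(-26.4) + (1)·(-143.8) + (-1)·(-261.9) = -175.6 kcal

ΔH°rxn = -175.6 kcal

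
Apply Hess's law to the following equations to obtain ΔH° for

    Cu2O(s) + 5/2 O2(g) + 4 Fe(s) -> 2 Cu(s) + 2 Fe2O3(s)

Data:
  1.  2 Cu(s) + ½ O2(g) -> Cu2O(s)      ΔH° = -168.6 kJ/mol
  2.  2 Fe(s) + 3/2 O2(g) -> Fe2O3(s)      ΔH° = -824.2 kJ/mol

ΔH° = -1479.8 kJ/mol

eq. 1 reversed (Cu2O(s) must end up as a reactant): +168.6 kJ/mol
eq. 2 × 2 (scale by 2 for the 2 Fe2O3(s)): (2)·(-824.2) = -1648.4 kJ/mol
Combining the equations, ΔH° = (+168.6) + (-1648.4) = -1479.8 kJ/mol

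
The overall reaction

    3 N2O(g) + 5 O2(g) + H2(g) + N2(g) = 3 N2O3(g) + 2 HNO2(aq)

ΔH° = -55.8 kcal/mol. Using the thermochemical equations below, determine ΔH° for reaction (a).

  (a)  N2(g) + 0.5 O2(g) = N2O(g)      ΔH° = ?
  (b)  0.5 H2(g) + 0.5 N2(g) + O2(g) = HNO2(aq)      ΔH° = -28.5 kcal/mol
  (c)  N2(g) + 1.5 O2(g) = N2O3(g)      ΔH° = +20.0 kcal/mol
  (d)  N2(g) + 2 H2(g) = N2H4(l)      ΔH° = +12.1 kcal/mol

(a) reversed and × 3: contributes −3·x
(b) × 2: (2)·(-28.5) = -57.0 kcal/mol
(c) × 3: (3)·(+20.0) = +60.0 kcal/mol
(d): not needed.
-55.8 = (-57.0) + (+60.0) − 3·x
x = (-55.8 − (+3.0)) / (-3) = 19.6 kcal/mol

ΔH° = 19.6 kcal/mol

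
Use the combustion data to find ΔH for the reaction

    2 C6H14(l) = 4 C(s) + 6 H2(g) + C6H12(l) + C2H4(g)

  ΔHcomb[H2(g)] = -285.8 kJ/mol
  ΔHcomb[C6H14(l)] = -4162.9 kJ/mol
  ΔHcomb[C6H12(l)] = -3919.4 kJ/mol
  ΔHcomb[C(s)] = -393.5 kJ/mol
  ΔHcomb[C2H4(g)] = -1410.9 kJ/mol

ΔH = 293.3 kJ/mol

Using ΔH = Σ nΔHc°(reactants) − Σ nΔHc°(products):
= [2·(-4162.9)] − [4·(-393.5) + 6·(-285.8) + 1·(-3919.4) + 1·(-1410.9)]
= 293.3 kJ/mol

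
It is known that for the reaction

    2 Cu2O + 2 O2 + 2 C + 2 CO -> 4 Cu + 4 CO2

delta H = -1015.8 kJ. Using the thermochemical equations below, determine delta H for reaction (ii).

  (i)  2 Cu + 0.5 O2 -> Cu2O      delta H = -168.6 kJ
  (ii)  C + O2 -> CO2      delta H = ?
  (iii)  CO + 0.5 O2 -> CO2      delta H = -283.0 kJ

delta H = -393.5 kJ

(i) reversed and × 2 (reverse to put Cu2O on the reactant side; ×2 to match 2 Cu2O in the target): (-2)·(-168.6) = +337.2 kJ
(ii) × 2 (scale by 2 for the 2 C): contributes 2·x
(iii) × 2 (×2 to match 2 CO in the target): (2)·(-283.0) = -566.0 kJ
-1015.8 = (+337.2) + (-566.0) + 2·x
x = (-1015.8 − (-228.8)) / (2) = -393.5 kJ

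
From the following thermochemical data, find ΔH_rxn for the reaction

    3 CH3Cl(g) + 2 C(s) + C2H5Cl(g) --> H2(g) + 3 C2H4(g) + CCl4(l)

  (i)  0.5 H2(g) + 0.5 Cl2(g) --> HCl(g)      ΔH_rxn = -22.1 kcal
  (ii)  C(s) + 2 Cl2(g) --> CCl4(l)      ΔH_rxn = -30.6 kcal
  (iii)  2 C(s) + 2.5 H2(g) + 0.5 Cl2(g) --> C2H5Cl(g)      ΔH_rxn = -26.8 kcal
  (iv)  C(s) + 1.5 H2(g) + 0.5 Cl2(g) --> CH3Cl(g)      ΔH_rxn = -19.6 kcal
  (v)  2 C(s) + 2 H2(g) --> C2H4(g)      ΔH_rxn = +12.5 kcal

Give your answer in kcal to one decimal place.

ΔH_rxn = 92.5 kcal

(i): not needed (HCl(g) appears nowhere else).
(ii) as written (CCl4(l) already on the product side): -30.6 kcal
(iii) reversed (C2H5Cl(g) must end up as a reactant): +26.8 kcal
(iv) reversed and × 3 (reverse to put CH3Cl(g) on the reactant side; ×3 to match 3 CH3Cl(g) in the target): (-3)·(-19.6) = +58.8 kcal
(v) × 3 (scale by 3 for the 3 C2H4(g)): (3)·(+12.5) = +37.5 kcal
Summing the manipulated equations, ΔH_rxn = (1)·(-30.6) + (-1)·(-26.8) + (-3)·(-19.6) + (3)·(+12.5) = 92.5 kcal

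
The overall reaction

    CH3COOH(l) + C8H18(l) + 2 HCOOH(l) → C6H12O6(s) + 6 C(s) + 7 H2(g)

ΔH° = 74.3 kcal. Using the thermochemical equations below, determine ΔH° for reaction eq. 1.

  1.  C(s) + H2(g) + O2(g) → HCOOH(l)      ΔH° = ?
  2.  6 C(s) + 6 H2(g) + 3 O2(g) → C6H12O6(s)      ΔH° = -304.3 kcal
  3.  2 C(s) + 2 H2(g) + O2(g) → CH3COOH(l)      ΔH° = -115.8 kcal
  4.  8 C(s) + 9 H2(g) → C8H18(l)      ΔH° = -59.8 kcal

eq. 1 reversed and × 2 (HCOOH(l) must end up as a reactant; scale by 2 for the 2 HCOOH(l)): contributes −2·x
eq. 2 as written (C6H12O6(s) already on the product side): -304.3 kcal
eq. 3 reversed (CH3COOH(l) must end up as a reactant): +115.8 kcal
eq. 4 reversed (reverse to put C8H18(l) on the reactant side): +59.8 kcal
+74.3 = (-304.3) + (+115.8) + (+59.8) − 2·x
x = (+74.3 − (-128.7)) / (-2) = -101.5 kcal

ΔH° = -101.5 kcal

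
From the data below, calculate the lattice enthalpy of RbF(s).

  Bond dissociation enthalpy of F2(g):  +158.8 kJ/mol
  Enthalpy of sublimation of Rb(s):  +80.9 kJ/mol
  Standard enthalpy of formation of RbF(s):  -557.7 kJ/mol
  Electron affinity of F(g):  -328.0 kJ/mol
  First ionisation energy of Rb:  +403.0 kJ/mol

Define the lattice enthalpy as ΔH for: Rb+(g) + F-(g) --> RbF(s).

ΔHf° = 1·ΔHsub + 1·(ΣIE) + 1/2·D(F2) + 1·EA + U
-557.7 = 1·(+80.9) + 1·(+403.0) + 1/2·(+158.8) + 1·(-328.0) + U
U = -557.7 − (+235.3) = -793.0 kJ/mol

U = -793.0 kJ/mol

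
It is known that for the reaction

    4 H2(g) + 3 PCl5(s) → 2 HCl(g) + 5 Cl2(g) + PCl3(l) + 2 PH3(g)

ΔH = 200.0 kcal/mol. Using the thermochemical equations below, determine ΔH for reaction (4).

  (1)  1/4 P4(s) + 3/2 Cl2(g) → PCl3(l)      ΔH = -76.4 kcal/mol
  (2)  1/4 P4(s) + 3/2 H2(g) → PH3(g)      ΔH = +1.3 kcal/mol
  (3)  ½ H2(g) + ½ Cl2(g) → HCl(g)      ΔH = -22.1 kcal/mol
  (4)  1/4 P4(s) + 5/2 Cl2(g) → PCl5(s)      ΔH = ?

(1) as written: -76.4 kcal/mol
(2) × 2: (2)·(+1.3) = +2.6 kcal/mol
(3) × 2: (2)·(-22.1) = -44.2 kcal/mol
(4) reversed and × 3: contributes −3·x
+200.0 = (-76.4) + (+2.6) + (-44.2) − 3·x
x = (+200.0 − (-118.0)) / (-3) = -106.0 kcal/mol

ΔH = -106.0 kcal/mol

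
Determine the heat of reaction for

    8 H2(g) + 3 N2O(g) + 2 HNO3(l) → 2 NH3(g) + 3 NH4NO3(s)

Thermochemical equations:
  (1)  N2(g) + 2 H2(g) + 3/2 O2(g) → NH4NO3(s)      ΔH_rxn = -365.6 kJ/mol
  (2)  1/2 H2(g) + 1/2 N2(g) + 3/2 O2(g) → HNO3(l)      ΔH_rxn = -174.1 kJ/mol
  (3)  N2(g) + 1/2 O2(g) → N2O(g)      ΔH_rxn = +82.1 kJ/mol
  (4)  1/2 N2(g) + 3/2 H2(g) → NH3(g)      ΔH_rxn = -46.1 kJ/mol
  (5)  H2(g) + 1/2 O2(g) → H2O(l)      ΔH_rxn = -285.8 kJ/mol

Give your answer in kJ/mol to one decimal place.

(1) × 3 (scale by 3 for the 3 NH4NO3(s)): (3)·(-365.6) = -1096.8 kJ/mol
(2) reversed and × 2 (reverse to put HNO3(l) on the reactant side; scale by 2 for the 2 HNO3(l)): (-2)·(-174.1) = +348.2 kJ/mol
(3) reversed and × 3 (N2O(g) must end up as a reactant; ×3 to match 3 N2O(g) in the target): (-3)·(+82.1) = -246.3 kJ/mol
(4) × 2 (scale by 2 for the 2 NH3(g)): (2)·(-46.1) = -92.2 kJ/mol
(5): not needed (H2O(l) appears nowhere else).
Since enthalpy is a state function, ΔH_rxn = (-1096.8) + (+348.2) + (-246.3) + (-92.2) = -1087.1 kJ/mol

ΔH_rxn = -1087.1 kJ/mol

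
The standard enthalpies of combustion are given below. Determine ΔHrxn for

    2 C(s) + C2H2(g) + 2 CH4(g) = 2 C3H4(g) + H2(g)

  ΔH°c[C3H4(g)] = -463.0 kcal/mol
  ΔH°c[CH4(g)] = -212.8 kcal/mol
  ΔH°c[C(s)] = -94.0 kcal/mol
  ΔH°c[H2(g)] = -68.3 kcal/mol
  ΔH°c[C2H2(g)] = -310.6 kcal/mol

Using ΔH = Σ nΔHc°(reactants) − Σ nΔHc°(products):
= [2·(-94.0) + 1·(-310.6) + 2·(-212.8)] − [2·(-463.0) + 1·(-68.3)]
= 70.1 kcal/mol

ΔHrxn = 70.1 kcal/mol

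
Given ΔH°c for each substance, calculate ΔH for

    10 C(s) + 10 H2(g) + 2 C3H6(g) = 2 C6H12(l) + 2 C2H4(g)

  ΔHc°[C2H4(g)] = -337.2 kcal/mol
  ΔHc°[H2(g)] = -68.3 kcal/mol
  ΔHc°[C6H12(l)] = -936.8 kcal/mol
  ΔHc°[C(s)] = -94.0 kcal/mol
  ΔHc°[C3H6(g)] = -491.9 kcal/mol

ΔH = -58.8 kcal/mol

Using ΔH = Σ nΔHc°(reactants) − Σ nΔHc°(products):
= [10·(-94.0) + 10·(-68.3) + 2·(-491.9)] − [2·(-936.8) + 2·(-337.2)]
= -58.8 kcal/mol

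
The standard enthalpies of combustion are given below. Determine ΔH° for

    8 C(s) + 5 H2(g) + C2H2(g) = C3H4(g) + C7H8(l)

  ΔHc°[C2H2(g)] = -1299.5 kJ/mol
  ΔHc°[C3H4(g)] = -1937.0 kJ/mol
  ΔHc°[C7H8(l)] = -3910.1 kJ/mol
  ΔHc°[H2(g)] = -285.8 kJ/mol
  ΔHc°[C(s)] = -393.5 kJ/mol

Using ΔH = Σ nΔHc°(reactants) − Σ nΔHc°(products):
= [8·(-393.5) + 5·(-285.8) + 1·(-1299.5)] − [1·(-1937.0) + 1·(-3910.1)]
= -29.4 kJ/mol

ΔH° = -29.4 kJ/mol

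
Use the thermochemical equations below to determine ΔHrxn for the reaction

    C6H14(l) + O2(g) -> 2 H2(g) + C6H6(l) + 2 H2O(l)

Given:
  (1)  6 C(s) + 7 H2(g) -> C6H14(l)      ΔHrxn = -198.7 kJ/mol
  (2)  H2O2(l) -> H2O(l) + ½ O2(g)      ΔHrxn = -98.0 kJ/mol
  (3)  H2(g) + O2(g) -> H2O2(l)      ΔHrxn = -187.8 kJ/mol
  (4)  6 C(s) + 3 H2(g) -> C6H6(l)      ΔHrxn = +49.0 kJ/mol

(1) reversed (reverse to put C6H14(l) on the reactant side): +198.7 kJ/mol
(2) × 2 (×2 to match 2 H2O(l) in the target): (2)·(-98.0) = -196.0 kJ/mol
(3) × 2: (2)·(-187.8) = -375.6 kJ/mol
(4) as written (C6H6(l) already on the product side): +49.0 kJ/mol
ΔHrxn = (+198.7) + (-196.0) + (-375.6) + (+49.0) = -323.9 kJ/mol

ΔHrxn = -323.9 kJ/mol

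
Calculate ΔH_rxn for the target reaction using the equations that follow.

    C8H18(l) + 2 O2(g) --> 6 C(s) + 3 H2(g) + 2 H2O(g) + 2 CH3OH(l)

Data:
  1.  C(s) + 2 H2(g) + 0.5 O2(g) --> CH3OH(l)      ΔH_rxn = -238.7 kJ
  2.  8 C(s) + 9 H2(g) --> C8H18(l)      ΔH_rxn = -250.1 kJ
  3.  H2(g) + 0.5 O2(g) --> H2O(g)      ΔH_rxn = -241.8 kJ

eq. 1 × 2 (×2 to match 2 CH3OH(l) in the target): (2)·(-238.7) = -477.4 kJ
eq. 2 reversed (C8H18(l) must end up as a reactant): +250.1 kJ
eq. 3 × 2 (×2 to match 2 H2O(g) in the target): (2)·(-241.8) = -483.6 kJ
ΔH_rxn = (-477.4) + (+250.1) + (-483.6) = -710.9 kJ

ΔH_rxn = -710.9 kJ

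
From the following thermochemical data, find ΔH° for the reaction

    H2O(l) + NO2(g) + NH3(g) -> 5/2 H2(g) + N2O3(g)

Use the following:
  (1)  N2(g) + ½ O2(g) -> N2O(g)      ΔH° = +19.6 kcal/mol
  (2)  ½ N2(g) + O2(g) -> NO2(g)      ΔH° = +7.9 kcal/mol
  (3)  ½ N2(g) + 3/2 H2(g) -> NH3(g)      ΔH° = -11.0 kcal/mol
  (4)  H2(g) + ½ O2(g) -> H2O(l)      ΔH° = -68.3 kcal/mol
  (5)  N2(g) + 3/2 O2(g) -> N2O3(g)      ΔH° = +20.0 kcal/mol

ΔH° = 91.4 kcal/mol

(1): not needed (N2O(g) appears nowhere else).
(2) reversed (NO2(g) must end up as a reactant): -7.9 kcal/mol
(3) reversed (NH3(g) must end up as a reactant): +11.0 kcal/mol
(4) reversed (H2O(l) must end up as a reactant): +68.3 kcal/mol
(5) as written (N2O3(g) already on the product side): +20.0 kcal/mol
By Hess's law, ΔH° = (-1)·(+7.9) + (-1)·(-11.0) + (-1)·(-68.3) + (1)·(+20.0) = 91.4 kcal/mol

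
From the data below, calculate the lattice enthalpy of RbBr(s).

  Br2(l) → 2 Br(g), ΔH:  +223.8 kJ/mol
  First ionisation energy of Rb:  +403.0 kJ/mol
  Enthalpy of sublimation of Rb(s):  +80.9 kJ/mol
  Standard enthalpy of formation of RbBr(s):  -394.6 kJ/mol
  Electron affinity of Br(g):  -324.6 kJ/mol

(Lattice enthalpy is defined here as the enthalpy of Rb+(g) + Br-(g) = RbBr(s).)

ΔHf° = 1·ΔHsub + 1·(ΣIE) + 1/2·D(Br2) + 1·EA + U
-394.6 = 1·(+80.9) + 1·(+403.0) + 1/2·(+223.8) + 1·(-324.6) + U
U = -394.6 − (+271.2) = -665.8 kJ/mol

U = -665.8 kJ/mol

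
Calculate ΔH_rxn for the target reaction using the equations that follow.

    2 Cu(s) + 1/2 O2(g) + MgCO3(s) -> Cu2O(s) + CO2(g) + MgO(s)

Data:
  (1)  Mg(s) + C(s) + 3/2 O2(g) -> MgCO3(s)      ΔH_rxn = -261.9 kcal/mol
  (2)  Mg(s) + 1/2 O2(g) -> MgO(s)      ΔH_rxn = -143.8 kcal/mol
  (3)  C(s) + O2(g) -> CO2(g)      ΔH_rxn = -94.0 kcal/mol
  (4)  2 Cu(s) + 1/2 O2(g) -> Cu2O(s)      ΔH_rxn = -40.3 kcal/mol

(1) reversed (reverse to put MgCO3(s) on the reactant side): +261.9 kcal/mol
(2) as written (MgO(s) already on the product side): -143.8 kcal/mol
(3) as written (CO2(g) already on the product side): -94.0 kcal/mol
(4) as written (Cu2O(s) already on the product side): -40.3 kcal/mol
By Hess's law, ΔH_rxn = (+261.9) + (-143.8) + (-94.0) + (-40.3) = -16.2 kcal/mol

ΔH_rxn = -16.2 kcal/mol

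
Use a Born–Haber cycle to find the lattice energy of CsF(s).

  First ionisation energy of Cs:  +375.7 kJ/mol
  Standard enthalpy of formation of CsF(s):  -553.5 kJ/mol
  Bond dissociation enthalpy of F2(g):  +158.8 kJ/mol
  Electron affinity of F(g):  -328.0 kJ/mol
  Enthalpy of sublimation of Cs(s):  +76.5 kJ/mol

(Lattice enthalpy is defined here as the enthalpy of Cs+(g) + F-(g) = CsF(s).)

U = -757.1 kJ/mol

ΔHf° = 1·ΔHsub + 1·(ΣIE) + 1/2·D(F2) + 1·EA + U
-553.5 = 1·(+76.5) + 1·(+375.7) + 1/2·(+158.8) + 1·(-328.0) + U
U = -553.5 − (+203.6) = -757.1 kJ/mol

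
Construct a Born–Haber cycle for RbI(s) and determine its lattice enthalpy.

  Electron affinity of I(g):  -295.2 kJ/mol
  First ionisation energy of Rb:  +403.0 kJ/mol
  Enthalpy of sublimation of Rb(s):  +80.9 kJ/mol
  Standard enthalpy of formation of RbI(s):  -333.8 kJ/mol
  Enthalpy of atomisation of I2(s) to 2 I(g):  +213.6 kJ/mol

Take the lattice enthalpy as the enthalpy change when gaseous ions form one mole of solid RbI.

ΔHf° = 1·ΔHsub + 1·(ΣIE) + 1/2·D(I2) + 1·EA + U
-333.8 = 1·(+80.9) + 1·(+403.0) + 1/2·(+213.6) + 1·(-295.2) + U
U = -333.8 − (+295.5) = -629.3 kJ/mol

U = -629.3 kJ/mol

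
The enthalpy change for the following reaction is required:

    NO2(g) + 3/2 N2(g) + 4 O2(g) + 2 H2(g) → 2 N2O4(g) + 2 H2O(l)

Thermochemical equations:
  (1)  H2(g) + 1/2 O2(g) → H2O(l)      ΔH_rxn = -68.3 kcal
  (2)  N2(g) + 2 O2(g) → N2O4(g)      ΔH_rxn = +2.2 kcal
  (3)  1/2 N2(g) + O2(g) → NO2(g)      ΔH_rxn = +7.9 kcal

ΔH_rxn = -140.1 kcal

(1) × 2: (2)·(-68.3) = -136.6 kcal
(2) × 2: (2)·(+2.2) = +4.4 kcal
(3) reversed: -7.9 kcal
ΔH_rxn = (2)·(-68.3) + (2)·(+2.2) + (-1)·(+7.9) = -140.1 kcal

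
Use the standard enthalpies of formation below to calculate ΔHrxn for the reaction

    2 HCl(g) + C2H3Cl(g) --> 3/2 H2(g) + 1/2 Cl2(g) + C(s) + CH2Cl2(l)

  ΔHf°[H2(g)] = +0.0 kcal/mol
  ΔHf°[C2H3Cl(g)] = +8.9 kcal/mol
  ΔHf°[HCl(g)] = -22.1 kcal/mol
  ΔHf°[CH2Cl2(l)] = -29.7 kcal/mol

ΔHrxn = 5.6 kcal/mol

Products: 3/2·(+0.0) + 1/2·(+0.0) + 1·(+0.0) + 1·(-29.7) = -29.7
Reactants: 2·(-22.1) + 1·(+8.9) = -35.3
ΔHrxn = (-29.7) − (-35.3) = 5.6 kcal/mol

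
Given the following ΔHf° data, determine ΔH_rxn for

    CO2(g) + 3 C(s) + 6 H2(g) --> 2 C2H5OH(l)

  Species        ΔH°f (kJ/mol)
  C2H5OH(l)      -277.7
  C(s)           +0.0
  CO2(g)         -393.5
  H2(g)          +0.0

ΔH_rxn = -161.9 kJ/mol

ΔH°rxn = Σ nΔHf°(products) − Σ nΔHf°(reactants).
Products: 2·(-277.7) = -555.4
Reactants: 1·(-393.5) + 3·(+0.0) + 6·(+0.0) = -393.5
ΔH_rxn = (-555.4) − (-393.5) = -161.9 kJ/mol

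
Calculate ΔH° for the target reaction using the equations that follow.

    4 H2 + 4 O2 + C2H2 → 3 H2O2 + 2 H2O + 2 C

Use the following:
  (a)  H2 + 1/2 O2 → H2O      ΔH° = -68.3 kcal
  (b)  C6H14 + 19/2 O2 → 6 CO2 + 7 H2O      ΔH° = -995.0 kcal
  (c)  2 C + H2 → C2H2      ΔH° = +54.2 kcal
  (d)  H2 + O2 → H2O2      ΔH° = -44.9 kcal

(a) × 2: (2)·(-68.3) = -136.6 kcal
(b): not needed (CO2 appears nowhere else).
(c) reversed (reverse to put C2H2 on the reactant side): -54.2 kcal
(d) × 3 (×3 to match 3 H2O2 in the target): (3)·(-44.9) = -134.7 kcal
ΔH° = (-136.6) + (-54.2) + (-134.7) = -325.5 kcal

ΔH° = -325.5 kcal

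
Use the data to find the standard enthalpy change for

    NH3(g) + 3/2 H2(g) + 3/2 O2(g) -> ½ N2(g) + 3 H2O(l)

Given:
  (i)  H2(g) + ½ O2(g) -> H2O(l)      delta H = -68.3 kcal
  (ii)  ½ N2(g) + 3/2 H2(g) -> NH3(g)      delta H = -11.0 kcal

delta H = -193.9 kcal

(i) × 3 (scale by 3 for the 3 H2O(l)): (3)·(-68.3) = -204.9 kcal
(ii) reversed (NH3(g) must end up as a reactant): +11.0 kcal
delta H = (-204.9) + (+11.0) = -193.9 kcal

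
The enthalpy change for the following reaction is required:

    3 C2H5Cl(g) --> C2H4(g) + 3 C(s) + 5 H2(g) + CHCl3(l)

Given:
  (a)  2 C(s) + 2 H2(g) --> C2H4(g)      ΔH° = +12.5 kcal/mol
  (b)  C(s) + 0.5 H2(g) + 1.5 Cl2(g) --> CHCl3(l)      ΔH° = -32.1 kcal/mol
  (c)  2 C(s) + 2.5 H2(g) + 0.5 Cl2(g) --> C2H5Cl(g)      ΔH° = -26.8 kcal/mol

ΔH° = 60.8 kcal/mol

(a) as written: +12.5 kcal/mol
(b) as written: -32.1 kcal/mol
(c) reversed and × 3: (-3)·(-26.8) = +80.4 kcal/mol
Summing the manipulated equations, ΔH° = (+12.5) + (-32.1) + (+80.4) = 60.8 kcal/mol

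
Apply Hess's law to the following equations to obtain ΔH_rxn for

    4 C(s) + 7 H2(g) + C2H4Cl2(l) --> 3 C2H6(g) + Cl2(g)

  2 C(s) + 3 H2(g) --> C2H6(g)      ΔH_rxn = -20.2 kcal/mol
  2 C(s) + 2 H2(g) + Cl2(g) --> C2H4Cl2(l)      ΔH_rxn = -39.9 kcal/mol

equation 1 × 3 (scale by 3 for the 3 C2H6(g)): (3)·(-20.2) = -60.6 kcal/mol
equation 2 reversed (reverse to put C2H4Cl2(l) on the reactant side): +39.9 kcal/mol
Since enthalpy is a state function, ΔH_rxn = (3)·(-20.2) + (-1)·(-39.9) = -20.7 kcal/mol

ΔH_rxn = -20.7 kcal/mol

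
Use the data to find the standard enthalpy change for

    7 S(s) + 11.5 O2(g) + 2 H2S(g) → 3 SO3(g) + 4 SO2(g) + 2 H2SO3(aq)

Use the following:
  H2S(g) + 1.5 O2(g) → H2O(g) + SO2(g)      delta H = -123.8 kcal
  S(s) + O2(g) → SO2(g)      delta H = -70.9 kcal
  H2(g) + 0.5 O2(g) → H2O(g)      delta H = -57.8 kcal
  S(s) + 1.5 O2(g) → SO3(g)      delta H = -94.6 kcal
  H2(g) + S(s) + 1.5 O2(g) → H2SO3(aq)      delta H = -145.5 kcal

equation 1 × 2 (×2 to match 2 H2S(g) in the target): (2)·(-123.8) = -247.6 kcal
equation 2 × 2: (2)·(-70.9) = -141.8 kcal
equation 3 reversed and × 2: (-2)·(-57.8) = +115.6 kcal
equation 4 × 3 (scale by 3 for the 3 SO3(g)): (3)·(-94.6) = -283.8 kcal
equation 5 × 2 (×2 to match 2 H2SO3(aq) in the target): (2)·(-145.5) = -291.0 kcal
Summing the manipulated equations, delta H = (-247.6) + (-141.8) + (+115.6) + (-283.8) + (-291.0) = -848.6 kcal

delta H = -848.6 kcal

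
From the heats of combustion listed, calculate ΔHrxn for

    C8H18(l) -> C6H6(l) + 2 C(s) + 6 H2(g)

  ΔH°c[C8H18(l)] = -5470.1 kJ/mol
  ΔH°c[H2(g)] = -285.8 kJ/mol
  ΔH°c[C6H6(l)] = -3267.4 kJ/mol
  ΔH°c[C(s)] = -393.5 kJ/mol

With combustion enthalpies, reactants minus products:
= [1·(-5470.1)] − [1·(-3267.4) + 2·(-393.5) + 6·(-285.8)]
= 299.1 kJ/mol

ΔHrxn = 299.1 kJ/mol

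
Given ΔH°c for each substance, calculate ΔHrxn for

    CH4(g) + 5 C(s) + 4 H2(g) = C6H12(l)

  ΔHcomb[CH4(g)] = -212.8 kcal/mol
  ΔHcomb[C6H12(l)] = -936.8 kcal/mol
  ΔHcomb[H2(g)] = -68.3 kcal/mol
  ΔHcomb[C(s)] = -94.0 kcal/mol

ΔHrxn = -19.2 kcal/mol

With combustion enthalpies, reactants minus products:
= [1·(-212.8) + 5·(-94.0) + 4·(-68.3)] − [1·(-936.8)]
= -19.2 kcal/mol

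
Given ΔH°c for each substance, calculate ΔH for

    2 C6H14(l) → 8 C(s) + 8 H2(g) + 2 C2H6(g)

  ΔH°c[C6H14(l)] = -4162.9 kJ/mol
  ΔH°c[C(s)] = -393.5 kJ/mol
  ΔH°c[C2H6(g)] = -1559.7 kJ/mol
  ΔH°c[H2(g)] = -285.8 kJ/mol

ΔH = 228.0 kJ/mol

Using ΔH = Σ nΔHc°(reactants) − Σ nΔHc°(products):
= [2·(-4162.9)] − [8·(-393.5) + 8·(-285.8) + 2·(-1559.7)]
= 228.0 kJ/mol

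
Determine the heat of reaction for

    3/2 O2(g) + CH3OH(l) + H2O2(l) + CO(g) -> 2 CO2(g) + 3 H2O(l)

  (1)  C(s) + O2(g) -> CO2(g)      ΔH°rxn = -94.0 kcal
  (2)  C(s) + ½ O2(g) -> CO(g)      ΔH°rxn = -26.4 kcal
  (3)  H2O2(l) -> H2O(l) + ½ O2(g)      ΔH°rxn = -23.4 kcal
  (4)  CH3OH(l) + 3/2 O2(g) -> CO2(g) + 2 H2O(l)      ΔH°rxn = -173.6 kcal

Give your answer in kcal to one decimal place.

(1) as written: -94.0 kcal
(2) reversed (CO(g) must end up as a reactant): +26.4 kcal
(3) as written (H2O2(l) already on the reactant side): -23.4 kcal
(4) as written (CH3OH(l) already on the reactant side): -173.6 kcal
ΔH°rxn = (1)·(-94.0) + (-1)·(-26.4) + (1)·(-23.4) + (1)·(-173.6) = -264.6 kcal

ΔH°rxn = -264.6 kcal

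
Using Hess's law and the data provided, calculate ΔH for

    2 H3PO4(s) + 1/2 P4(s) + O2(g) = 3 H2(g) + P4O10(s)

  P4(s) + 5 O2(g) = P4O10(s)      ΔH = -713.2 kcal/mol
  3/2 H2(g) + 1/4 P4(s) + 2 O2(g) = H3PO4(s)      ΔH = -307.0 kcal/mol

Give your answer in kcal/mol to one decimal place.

equation 1 as written: -713.2 kcal/mol
equation 2 reversed and × 2: (-2)·(-307.0) = +614.0 kcal/mol
Since enthalpy is a state function, ΔH = (-713.2) + (+614.0) = -99.2 kcal/mol

ΔH = -99.2 kcal/mol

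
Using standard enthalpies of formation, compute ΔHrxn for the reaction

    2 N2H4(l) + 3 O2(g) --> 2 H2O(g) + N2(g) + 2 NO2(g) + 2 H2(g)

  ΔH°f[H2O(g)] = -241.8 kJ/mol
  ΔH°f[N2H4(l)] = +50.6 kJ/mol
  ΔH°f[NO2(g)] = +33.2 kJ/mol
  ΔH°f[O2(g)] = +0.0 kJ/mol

ΔH°rxn = Σ nΔHf°(products) − Σ nΔHf°(reactants).
Products: 2·(-241.8) + 1·(+0.0) + 2·(+33.2) + 2·(+0.0) = -417.2
Reactants: 2·(+50.6) + 3·(+0.0) = +101.2
ΔHrxn = (-417.2) − (+101.2) = -518.4 kJ/mol

ΔHrxn = -518.4 kJ/mol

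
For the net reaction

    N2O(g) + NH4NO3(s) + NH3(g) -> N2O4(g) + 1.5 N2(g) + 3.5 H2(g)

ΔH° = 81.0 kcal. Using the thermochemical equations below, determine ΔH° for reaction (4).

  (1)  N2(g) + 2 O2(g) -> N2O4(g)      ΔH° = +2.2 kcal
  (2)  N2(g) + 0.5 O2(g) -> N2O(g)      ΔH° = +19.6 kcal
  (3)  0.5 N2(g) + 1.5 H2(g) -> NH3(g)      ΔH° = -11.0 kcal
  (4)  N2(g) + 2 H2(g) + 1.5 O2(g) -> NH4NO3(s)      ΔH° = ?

(1) as written (N2O4(g) already on the product side): +2.2 kcal
(2) reversed (N2O(g) must end up as a reactant): -19.6 kcal
(3) reversed (NH3(g) must end up as a reactant): +11.0 kcal
(4) reversed (NH4NO3(s) must end up as a reactant): contributes −x
+81.0 = (+2.2) + (-19.6) + (+11.0) − x
x = (+81.0 − (-6.4)) / (-1) = -87.4 kcal

ΔH° = -87.4 kcal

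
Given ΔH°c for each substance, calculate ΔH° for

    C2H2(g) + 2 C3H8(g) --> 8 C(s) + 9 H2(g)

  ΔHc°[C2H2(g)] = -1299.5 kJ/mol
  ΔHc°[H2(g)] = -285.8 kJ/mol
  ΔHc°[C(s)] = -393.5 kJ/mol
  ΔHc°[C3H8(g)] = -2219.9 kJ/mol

ΔH° = -19.1 kJ/mol

With combustion enthalpies, reactants minus products:
= [1·(-1299.5) + 2·(-2219.9)] − [8·(-393.5) + 9·(-285.8)]
= -19.1 kJ/mol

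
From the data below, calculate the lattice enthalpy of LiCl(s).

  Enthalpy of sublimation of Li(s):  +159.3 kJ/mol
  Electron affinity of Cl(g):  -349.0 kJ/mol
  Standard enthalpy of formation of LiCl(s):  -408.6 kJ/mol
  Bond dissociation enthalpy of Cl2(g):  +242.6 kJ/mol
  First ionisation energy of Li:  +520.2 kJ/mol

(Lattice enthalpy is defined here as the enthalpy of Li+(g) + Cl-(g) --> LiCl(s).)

U = -860.4 kJ/mol

ΔHf° = 1·ΔHsub + 1·(ΣIE) + 1/2·D(Cl2) + 1·EA + U
-408.6 = 1·(+159.3) + 1·(+520.2) + 1/2·(+242.6) + 1·(-349.0) + U
U = -408.6 − (+451.8) = -860.4 kJ/mol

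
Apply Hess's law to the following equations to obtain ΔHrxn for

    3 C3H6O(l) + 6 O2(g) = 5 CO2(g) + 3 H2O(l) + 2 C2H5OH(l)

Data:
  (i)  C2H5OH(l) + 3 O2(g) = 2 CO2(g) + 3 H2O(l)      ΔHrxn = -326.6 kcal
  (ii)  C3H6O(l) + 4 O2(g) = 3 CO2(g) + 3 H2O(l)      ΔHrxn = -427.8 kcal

ΔHrxn = -630.2 kcal

(i) reversed and × 2: (-2)·(-326.6) = +653.2 kcal
(ii) × 3: (3)·(-427.8) = -1283.4 kcal
By Hess's law, ΔHrxn = (-2)·(-326.6) + (3)·(-427.8) = -630.2 kcal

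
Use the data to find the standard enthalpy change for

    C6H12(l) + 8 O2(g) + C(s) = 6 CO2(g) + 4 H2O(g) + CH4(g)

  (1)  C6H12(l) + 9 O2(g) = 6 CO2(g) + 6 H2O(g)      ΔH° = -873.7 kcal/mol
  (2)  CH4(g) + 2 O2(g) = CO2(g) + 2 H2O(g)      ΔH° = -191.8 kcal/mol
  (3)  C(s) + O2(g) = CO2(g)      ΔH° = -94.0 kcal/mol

(1) as written: -873.7 kcal/mol
(2) reversed: +191.8 kcal/mol
(3) as written: -94.0 kcal/mol
Since enthalpy is a state function, ΔH° = (-873.7) + (+191.8) + (-94.0) = -775.9 kcal/mol

ΔH° = -775.9 kcal/mol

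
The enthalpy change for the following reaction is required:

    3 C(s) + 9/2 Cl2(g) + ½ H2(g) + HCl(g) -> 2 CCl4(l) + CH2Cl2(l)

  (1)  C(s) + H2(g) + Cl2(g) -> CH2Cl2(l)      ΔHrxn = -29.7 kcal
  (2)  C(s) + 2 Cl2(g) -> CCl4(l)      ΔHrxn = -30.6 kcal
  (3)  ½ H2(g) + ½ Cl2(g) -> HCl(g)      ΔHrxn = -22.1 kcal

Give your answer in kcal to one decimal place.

ΔHrxn = -68.8 kcal

(1) as written (CH2Cl2(l) already on the product side): -29.7 kcal
(2) × 2 (×2 to match 2 CCl4(l) in the target): (2)·(-30.6) = -61.2 kcal
(3) reversed (reverse to put HCl(g) on the reactant side): +22.1 kcal
Combining the equations, ΔHrxn = (-29.7) + (-61.2) + (+22.1) = -68.8 kcal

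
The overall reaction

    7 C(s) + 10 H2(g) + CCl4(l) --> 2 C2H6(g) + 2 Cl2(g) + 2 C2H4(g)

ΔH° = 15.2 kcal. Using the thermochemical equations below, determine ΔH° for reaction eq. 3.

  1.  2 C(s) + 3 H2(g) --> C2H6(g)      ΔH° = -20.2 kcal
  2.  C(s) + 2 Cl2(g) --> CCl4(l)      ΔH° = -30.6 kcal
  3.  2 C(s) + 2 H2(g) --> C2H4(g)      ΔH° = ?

eq. 1 × 2 (×2 to match 2 C2H6(g) in the target): (2)·(-20.2) = -40.4 kcal
eq. 2 reversed (reverse to put CCl4(l) on the reactant side): +30.6 kcal
eq. 3 × 2 (scale by 2 for the 2 C2H4(g)): contributes 2·x
+15.2 = (-40.4) + (+30.6) + 2·x
x = (+15.2 − (-9.8)) / (2) = 12.5 kcal

ΔH° = 12.5 kcal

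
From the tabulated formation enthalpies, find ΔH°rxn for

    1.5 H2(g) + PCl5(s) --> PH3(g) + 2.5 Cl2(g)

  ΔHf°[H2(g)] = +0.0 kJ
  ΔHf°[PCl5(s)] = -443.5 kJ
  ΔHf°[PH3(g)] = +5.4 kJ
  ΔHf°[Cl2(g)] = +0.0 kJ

ΔH°rxn = 448.9 kJ

Products: 1·(+5.4) + 5/2·(+0.0) = +5.4
Reactants: 3/2·(+0.0) + 1·(-443.5) = -443.5
ΔH°rxn = (+5.4) − (-443.5) = 448.9 kJ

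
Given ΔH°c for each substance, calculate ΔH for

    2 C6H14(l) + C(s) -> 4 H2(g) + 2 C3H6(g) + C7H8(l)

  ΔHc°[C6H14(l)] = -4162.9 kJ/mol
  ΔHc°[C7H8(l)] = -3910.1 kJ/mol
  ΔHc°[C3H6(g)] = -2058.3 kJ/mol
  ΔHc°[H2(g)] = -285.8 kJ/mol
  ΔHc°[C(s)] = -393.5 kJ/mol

ΔH = 450.6 kJ/mol

Using ΔH = Σ nΔHc°(reactants) − Σ nΔHc°(products):
= [2·(-4162.9) + 1·(-393.5)] − [4·(-285.8) + 2·(-2058.3) + 1·(-3910.1)]
= 450.6 kJ/mol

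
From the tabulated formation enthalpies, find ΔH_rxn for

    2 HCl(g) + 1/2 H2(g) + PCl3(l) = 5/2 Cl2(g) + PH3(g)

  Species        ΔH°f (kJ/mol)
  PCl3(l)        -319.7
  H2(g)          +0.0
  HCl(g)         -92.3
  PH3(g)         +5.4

Products: 5/2·(+0.0) + 1·(+5.4) = +5.4
Reactants: 2·(-92.3) + 1/2·(+0.0) + 1·(-319.7) = -504.3
ΔH_rxn = (+5.4) − (-504.3) = 509.7 kJ/mol

ΔH_rxn = 509.7 kJ/mol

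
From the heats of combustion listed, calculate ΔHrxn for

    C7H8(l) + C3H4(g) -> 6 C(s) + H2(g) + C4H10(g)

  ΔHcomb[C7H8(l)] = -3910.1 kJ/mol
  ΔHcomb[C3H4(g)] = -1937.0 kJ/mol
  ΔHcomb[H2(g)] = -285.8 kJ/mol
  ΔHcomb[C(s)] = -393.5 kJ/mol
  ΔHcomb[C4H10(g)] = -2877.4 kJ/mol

ΔHrxn = -322.9 kJ/mol

With combustion enthalpies, reactants minus products:
= [1·(-3910.1) + 1·(-1937.0)] − [6·(-393.5) + 1·(-285.8) + 1·(-2877.4)]
= -322.9 kJ/mol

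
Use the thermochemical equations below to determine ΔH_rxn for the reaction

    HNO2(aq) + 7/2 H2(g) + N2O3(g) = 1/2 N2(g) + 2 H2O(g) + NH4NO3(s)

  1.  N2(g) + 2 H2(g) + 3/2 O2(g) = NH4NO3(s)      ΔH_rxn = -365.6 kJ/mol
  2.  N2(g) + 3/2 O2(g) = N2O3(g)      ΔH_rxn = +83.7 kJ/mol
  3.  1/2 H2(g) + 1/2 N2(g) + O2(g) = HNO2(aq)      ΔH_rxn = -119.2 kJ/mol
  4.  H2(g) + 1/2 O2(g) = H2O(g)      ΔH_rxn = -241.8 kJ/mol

ΔH_rxn = -813.7 kJ/mol

eq. 1 as written (NH4NO3(s) already on the product side): -365.6 kJ/mol
eq. 2 reversed (reverse to put N2O3(g) on the reactant side): -83.7 kJ/mol
eq. 3 reversed (reverse to put HNO2(aq) on the reactant side): +119.2 kJ/mol
eq. 4 × 2 (×2 to match 2 H2O(g) in the target): (2)·(-241.8) = -483.6 kJ/mol
By Hess's law, ΔH_rxn = (1)·(-365.6) + (-1)·(+83.7) + (-1)·(-119.2) + (2)·(-241.8) = -813.7 kJ/mol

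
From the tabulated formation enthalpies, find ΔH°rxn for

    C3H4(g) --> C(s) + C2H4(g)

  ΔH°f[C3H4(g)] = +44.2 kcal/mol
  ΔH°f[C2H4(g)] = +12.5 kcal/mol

ΔH°rxn = Σ nΔHf°(products) − Σ nΔHf°(reactants).
Products: 1·(+0.0) + 1·(+12.5) = +12.5
Reactants: 1·(+44.2) = +44.2
ΔH°rxn = (+12.5) − (+44.2) = -31.7 kcal/mol

ΔH°rxn = -31.7 kcal/mol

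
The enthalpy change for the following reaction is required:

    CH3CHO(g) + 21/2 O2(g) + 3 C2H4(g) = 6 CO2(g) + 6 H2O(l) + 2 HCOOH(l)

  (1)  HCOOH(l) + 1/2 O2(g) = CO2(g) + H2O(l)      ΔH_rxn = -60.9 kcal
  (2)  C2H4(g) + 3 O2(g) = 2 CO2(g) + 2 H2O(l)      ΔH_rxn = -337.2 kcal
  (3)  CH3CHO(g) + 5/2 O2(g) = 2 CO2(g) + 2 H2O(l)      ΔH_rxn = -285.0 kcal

(1) reversed and × 2: (-2)·(-60.9) = +121.8 kcal
(2) × 3: (3)·(-337.2) = -1011.6 kcal
(3) as written: -285.0 kcal
Summing the manipulated equations, ΔH_rxn = (+121.8) + (-1011.6) + (-285.0) = -1174.8 kcal

ΔH_rxn = -1174.8 kcal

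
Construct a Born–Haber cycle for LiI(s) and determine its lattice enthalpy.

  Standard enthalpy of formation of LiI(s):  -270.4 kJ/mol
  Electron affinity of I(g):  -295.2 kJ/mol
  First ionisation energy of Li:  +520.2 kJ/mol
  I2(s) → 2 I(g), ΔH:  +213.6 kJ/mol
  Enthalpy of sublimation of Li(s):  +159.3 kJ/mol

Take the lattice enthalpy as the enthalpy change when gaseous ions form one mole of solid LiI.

U = -761.5 kJ/mol

ΔHf° = 1·ΔHsub + 1·(ΣIE) + 1/2·D(I2) + 1·EA + U
-270.4 = 1·(+159.3) + 1·(+520.2) + 1/2·(+213.6) + 1·(-295.2) + U
U = -270.4 − (+491.1) = -761.5 kJ/mol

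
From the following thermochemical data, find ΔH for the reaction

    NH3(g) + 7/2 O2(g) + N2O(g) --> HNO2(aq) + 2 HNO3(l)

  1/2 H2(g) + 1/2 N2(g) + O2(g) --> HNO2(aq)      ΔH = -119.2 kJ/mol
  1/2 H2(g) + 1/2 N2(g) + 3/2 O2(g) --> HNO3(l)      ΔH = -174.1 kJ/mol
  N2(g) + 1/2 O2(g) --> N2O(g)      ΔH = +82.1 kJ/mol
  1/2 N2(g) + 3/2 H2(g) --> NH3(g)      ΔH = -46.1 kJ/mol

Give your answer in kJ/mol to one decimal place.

ΔH = -503.4 kJ/mol

equation 1 as written (HNO2(aq) already on the product side): -119.2 kJ/mol
equation 2 × 2 (×2 to match 2 HNO3(l) in the target): (2)·(-174.1) = -348.2 kJ/mol
equation 3 reversed (N2O(g) must end up as a reactant): -82.1 kJ/mol
equation 4 reversed (reverse to put NH3(g) on the reactant side): +46.1 kJ/mol
Summing the manipulated equations, ΔH = (-119.2) + (-348.2) + (-82.1) + (+46.1) = -503.4 kJ/mol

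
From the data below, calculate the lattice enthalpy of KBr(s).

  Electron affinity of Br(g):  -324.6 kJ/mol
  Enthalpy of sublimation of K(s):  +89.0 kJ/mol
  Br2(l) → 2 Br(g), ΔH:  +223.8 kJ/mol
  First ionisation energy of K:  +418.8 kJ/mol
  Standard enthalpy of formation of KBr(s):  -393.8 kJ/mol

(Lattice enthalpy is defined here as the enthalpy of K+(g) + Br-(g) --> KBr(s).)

ΔHf° = 1·ΔHsub + 1·(ΣIE) + 1/2·D(Br2) + 1·EA + U
-393.8 = 1·(+89.0) + 1·(+418.8) + 1/2·(+223.8) + 1·(-324.6) + U
U = -393.8 − (+295.1) = -688.9 kJ/mol

U = -688.9 kJ/mol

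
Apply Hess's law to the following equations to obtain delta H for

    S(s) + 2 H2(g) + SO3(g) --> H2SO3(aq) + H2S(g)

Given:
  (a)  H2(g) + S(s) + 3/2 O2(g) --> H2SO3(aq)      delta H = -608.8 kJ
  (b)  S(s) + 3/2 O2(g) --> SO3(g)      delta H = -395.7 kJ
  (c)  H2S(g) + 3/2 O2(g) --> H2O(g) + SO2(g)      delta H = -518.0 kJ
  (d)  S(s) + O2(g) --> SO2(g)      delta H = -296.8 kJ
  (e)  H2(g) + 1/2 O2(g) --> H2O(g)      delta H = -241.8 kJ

(a) as written: -608.8 kJ
(b) reversed: +395.7 kJ
(c) reversed: +518.0 kJ
(d) as written: -296.8 kJ
(e) as written: -241.8 kJ
delta H = (-608.8) + (+395.7) + (+518.0) + (-296.8) + (-241.8) = -233.7 kJ

delta H = -233.7 kJ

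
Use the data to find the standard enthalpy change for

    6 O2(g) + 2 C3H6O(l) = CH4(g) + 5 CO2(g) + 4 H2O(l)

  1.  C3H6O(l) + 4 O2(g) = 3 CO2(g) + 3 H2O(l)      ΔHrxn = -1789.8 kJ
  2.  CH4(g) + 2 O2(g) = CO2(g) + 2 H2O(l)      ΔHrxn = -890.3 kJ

eq. 1 × 2 (×2 to match 2 C3H6O(l) in the target): (2)·(-1789.8) = -3579.6 kJ
eq. 2 reversed (CH4(g) must end up as a product): +890.3 kJ
Since enthalpy is a state function, ΔHrxn = (-3579.6) + (+890.3) = -2689.3 kJ

ΔHrxn = -2689.3 kJ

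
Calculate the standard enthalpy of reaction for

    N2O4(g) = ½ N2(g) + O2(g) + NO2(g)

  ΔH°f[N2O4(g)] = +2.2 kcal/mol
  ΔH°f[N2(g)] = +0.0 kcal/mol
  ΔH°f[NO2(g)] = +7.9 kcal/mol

ΔH°rxn = Σ nΔHf°(products) − Σ nΔHf°(reactants).
Products: 1/2·(+0.0) + 1·(+0.0) + 1·(+7.9) = +7.9
Reactants: 1·(+2.2) = +2.2
ΔH°rxn = (+7.9) − (+2.2) = 5.7 kcal/mol

ΔH°rxn = 5.7 kcal/mol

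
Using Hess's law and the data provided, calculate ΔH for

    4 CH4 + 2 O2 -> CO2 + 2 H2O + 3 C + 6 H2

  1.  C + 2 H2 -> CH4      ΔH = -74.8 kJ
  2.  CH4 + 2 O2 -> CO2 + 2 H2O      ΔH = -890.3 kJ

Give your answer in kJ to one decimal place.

ΔH = -665.9 kJ

eq. 1 reversed and × 3 (reverse to put C on the product side; ×3 to match 3 C in the target): (-3)·(-74.8) = +224.4 kJ
eq. 2 as written (CO2 already on the product side): -890.3 kJ
ΔH = (+224.4) + (-890.3) = -665.9 kJ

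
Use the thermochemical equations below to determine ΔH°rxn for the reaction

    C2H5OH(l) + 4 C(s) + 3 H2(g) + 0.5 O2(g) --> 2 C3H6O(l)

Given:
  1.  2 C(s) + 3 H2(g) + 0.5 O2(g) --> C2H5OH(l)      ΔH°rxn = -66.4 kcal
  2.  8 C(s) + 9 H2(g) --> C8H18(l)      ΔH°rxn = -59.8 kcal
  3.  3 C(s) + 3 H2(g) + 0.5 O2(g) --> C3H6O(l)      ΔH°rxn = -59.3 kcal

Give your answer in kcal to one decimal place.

ΔH°rxn = -52.2 kcal

eq. 1 reversed (reverse to put C2H5OH(l) on the reactant side): +66.4 kcal
eq. 2: not needed (C8H18(l) appears nowhere else).
eq. 3 × 2 (×2 to match 2 C3H6O(l) in the target): (2)·(-59.3) = -118.6 kcal
Summing the manipulated equations, ΔH°rxn = (-1)·(-66.4) + (2)·(-59.3) = -52.2 kcal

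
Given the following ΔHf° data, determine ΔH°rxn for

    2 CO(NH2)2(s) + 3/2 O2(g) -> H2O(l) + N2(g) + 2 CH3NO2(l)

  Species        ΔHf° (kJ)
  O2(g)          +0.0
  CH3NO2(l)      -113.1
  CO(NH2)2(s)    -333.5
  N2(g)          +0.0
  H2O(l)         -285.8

Products: 1·(-285.8) + 1·(+0.0) + 2·(-113.1) = -512.0
Reactants: 2·(-333.5) + 3/2·(+0.0) = -667.0
ΔH°rxn = (-512.0) − (-667.0) = 155.0 kJ

ΔH°rxn = 155.0 kJ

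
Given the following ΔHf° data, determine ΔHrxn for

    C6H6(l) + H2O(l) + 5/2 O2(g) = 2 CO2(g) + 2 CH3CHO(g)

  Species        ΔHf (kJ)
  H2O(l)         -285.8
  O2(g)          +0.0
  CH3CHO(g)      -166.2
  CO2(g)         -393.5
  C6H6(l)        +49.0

Products: 2·(-393.5) + 2·(-166.2) = -1119.4
Reactants: 1·(+49.0) + 1·(-285.8) + 5/2·(+0.0) = -236.8
ΔHrxn = (-1119.4) − (-236.8) = -882.6 kJ

ΔHrxn = -882.6 kJ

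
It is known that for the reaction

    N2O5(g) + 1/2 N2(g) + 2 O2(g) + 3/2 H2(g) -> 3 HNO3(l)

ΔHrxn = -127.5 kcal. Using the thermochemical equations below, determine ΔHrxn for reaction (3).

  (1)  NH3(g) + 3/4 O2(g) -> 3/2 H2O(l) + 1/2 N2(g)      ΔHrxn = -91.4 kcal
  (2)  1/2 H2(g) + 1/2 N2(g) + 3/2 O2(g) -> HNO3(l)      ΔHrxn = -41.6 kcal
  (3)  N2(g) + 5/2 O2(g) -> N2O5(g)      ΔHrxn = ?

ΔHrxn = 2.7 kcal

(1): not needed (H2O(l) appears nowhere else).
(2) × 3 (×3 to match 3 HNO3(l) in the target): (3)·(-41.6) = -124.8 kcal
(3) reversed (N2O5(g) must end up as a reactant): contributes −x
-127.5 = (-124.8) − x
x = (-127.5 − (-124.8)) / (-1) = 2.7 kcal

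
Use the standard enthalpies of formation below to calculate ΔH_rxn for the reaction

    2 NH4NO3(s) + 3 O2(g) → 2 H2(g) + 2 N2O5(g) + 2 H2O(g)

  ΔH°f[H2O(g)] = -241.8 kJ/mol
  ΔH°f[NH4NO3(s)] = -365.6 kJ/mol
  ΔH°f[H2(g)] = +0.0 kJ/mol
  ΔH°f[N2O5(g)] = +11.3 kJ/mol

ΔH_rxn = 270.2 kJ/mol

Products: 2·(+0.0) + 2·(+11.3) + 2·(-241.8) = -461.0
Reactants: 2·(-365.6) + 3·(+0.0) = -731.2
ΔH_rxn = (-461.0) − (-731.2) = 270.2 kJ/mol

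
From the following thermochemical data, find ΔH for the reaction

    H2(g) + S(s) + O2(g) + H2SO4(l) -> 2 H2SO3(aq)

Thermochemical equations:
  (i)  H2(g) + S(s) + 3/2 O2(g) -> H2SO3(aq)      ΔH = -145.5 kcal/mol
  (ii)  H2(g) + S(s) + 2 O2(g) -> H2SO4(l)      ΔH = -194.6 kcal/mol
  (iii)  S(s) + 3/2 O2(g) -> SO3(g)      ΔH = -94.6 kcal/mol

ΔH = -96.4 kcal/mol

(i) × 2: (2)·(-145.5) = -291.0 kcal/mol
(ii) reversed: +194.6 kcal/mol
(iii): not needed.
ΔH = (-291.0) + (+194.6) = -96.4 kcal/mol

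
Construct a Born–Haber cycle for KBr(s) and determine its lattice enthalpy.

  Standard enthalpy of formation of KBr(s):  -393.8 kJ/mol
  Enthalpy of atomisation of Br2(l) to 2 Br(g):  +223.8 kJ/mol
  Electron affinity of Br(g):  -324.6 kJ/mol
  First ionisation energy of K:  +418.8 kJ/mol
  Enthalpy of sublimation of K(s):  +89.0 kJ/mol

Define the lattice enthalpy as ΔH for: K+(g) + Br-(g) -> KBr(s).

U = -688.9 kJ/mol

ΔHf° = 1·ΔHsub + 1·(ΣIE) + 1/2·D(Br2) + 1·EA + U
-393.8 = 1·(+89.0) + 1·(+418.8) + 1/2·(+223.8) + 1·(-324.6) + U
U = -393.8 − (+295.1) = -688.9 kJ/mol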